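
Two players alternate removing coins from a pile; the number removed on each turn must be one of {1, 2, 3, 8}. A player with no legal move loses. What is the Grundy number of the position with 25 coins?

G(0) = 0
G(1) = mex{0} = 1
G(2) = mex{1,0} = 2
G(3) = mex{2,1,0} = 3
G(4) = mex{3,2,1} = 0
G(5) = mex{0,3,2} = 1
G(6) = mex{1,0,3} = 2
G(7) = mex{2,1,0} = 3
G(8) = mex{3,2,1,0} = 4
G(9) = mex{4,3,2,1} = 0
G(10) = mex{0,4,3,2} = 1
G(11) = mex{1,0,4,3} = 2
G(12) = mex{2,1,0,0} = 3
G(13) = mex{3,2,1,1} = 0
G(14) = mex{0,3,2,2} = 1
G(15) = mex{1,0,3,3} = 2
G(16) = mex{2,1,0,4} = 3
G(17) = mex{3,2,1,0} = 4
G(18) = mex{4,3,2,1} = 0
G(19) = mex{0,4,3,2} = 1
G(20) = mex{1,0,4,3} = 2
G(21) = mex{2,1,0,0} = 3
G(22) = mex{3,2,1,1} = 0
G(23) = mex{0,3,2,2} = 1
G(24) = mex{1,0,3,3} = 2
G(25) = mex{2,1,0,4} = 3

3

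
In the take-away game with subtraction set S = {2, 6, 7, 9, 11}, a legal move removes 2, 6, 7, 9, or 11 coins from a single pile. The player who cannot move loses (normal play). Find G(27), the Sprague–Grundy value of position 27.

n :  0  1  2  3  4  5  6  7  8  9 10 11 12 13 14 15 16 17 18 19 20 21 22 23 24 25 26 27
G :  0  0  1  1  0  0  1  1  2  2  3  3  2  2  3  3  4  0  0  1  1  0  0  1  1  2  2  3

3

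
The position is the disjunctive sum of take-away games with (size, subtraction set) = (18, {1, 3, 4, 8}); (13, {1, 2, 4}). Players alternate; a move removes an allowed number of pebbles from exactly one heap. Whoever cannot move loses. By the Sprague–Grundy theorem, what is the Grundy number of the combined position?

3

Heap A, S = {1, 3, 4, 8}:
G(0) = 0
G(1) = mex{0} = 1
G(2) = mex{1} = 0
G(3) = mex{0,0} = 1
G(4) = mex{1,1,0} = 2
G(5) = mex{2,0,1} = 3
G(6) = mex{3,1,0} = 2
G(7) = mex{2,2,1} = 0
G(8) = mex{0,3,2,0} = 1
G(9) = mex{1,2,3,1} = 0
G(10) = mex{0,0,2,0} = 1
G(11) = mex{1,1,0,1} = 2
G(12) = mex{2,0,1,2} = 3
G(13) = mex{3,1,0,3} = 2
G(14) = mex{2,2,1,2} = 0
G(15) = mex{0,3,2,0} = 1
G(16) = mex{1,2,3,1} = 0
G(17) = mex{0,0,2,0} = 1
G(18) = mex{1,1,0,1} = 2
G_A(18) = 2.
Heap B, S = {1, 2, 4}:
n :  0  1  2  3  4  5  6  7  8  9 10 11 12 13
G :  0  1  2  0  1  2  0  1  2  0  1  2  0  1
G_B(13) = 1.
Combined Grundy value = 2 ⊕ 1 = 3.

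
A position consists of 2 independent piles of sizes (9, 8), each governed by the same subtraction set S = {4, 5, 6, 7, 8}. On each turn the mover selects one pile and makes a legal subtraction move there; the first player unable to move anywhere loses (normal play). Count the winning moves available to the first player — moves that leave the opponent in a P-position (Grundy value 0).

All piles use S = {4, 5, 6, 7, 8}:
n : 0 1 2 3 4 5 6 7 8 9
G : 0 0 0 0 1 1 1 1 2 2
Pile A: G(9) = 2.
Pile B: G(8) = 2.
Combined Grundy value = 2 ⊕ 2 = 0.
A winning move leaves total XOR = 0, i.e. changes one component's Grundy value g to g ⊕ X where X is the current total.
Pile A: target g' = 2⊕0 = 2, but every legal move changes the Grundy value (mex property), so 0 moves.
Pile B: target g' = 2⊕0 = 2, but every legal move changes the Grundy value (mex property), so 0 moves.

0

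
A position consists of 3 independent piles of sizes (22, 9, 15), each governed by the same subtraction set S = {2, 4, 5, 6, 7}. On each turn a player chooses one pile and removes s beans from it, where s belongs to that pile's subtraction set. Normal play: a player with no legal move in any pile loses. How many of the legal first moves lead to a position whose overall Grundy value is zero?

All piles use S = {2, 4, 5, 6, 7}:
n :  0  1  2  3  4  5  6  7  8  9 10 11 12 13 14 15 16 17 18 19 20 21 22
G :  0  0  1  1  2  2  3  3  4  0  0  1  1  2  2  3  3  4  0  0  1  1  2
Pile A: G(22) = 2.
Pile B: G(9) = 0.
Pile C: G(15) = 3.
Combined Grundy value = 2 ⊕ 0 ⊕ 3 = 1.
A winning move leaves total XOR = 0, i.e. changes one component's Grundy value g to g ⊕ X where X is the current total.
Pile A: need g' = 2⊕1 = 3. Options: 22−2→G=1, 22−4→G=0, 22−5→G=4, 22−6→G=3, 22−7→G=3. Hits: 2.
Pile B: need g' = 0⊕1 = 1. Options: 9−2→G=3, 9−4→G=2, 9−5→G=2, 9−6→G=1, 9−7→G=1. Hits: 2.
Pile C: need g' = 3⊕1 = 2. Options: 15−2→G=2, 15−4→G=1, 15−5→G=0, 15−6→G=0, 15−7→G=4. Hits: 1.

5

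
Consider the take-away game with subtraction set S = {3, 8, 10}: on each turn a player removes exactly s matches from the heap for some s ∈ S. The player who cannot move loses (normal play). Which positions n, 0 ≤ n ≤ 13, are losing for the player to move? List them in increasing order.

G(0) = 0
G(1) = mex{} = 0
G(2) = mex{} = 0
G(3) = mex{0} = 1
G(4) = mex{0} = 1
G(5) = mex{0} = 1
G(6) = mex{1} = 0
G(7) = mex{1} = 0
G(8) = mex{1,0} = 2
G(9) = mex{0,0} = 1
G(10) = mex{0,0,0} = 1
G(11) = mex{2,1,0} = 3
G(12) = mex{1,1,0} = 2
G(13) = mex{1,1,1} = 0
P-positions are exactly the n with G(n) = 0.

0, 1, 2, 6, 7, 13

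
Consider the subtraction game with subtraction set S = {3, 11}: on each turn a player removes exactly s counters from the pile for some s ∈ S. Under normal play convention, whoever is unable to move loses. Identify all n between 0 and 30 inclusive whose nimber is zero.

0, 1, 2, 6, 7, 8, 14, 15, 16, 20, 21, 22, 28, 29, 30

n :  0  1  2  3  4  5  6  7  8  9 10 11 12 13 14 15 16 17 18 19 20 21 22 23 24 25 26 27 28 29 30
G :  0  0  0  1  1  1  0  0  0  1  1  1  2  2  0  0  0  1  1  1  0  0  0  1  1  1  2  2  0  0  0
P-positions are exactly the n with G(n) = 0.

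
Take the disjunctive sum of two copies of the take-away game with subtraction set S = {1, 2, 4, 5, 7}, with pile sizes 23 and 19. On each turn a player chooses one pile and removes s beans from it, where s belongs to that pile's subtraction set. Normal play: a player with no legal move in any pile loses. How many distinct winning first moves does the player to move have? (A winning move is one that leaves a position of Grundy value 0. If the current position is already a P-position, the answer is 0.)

5

All piles use S = {1, 2, 4, 5, 7}:
n :  0  1  2  3  4  5  6  7  8  9 10 11 12 13 14 15 16 17 18 19 20 21 22 23
G :  0  1  2  0  1  2  0  1  2  0  1  2  0  1  2  0  1  2  0  1  2  0  1  2
Pile A: G(23) = 2.
Pile B: G(19) = 1.
Combined Grundy value = 2 ⊕ 1 = 3.
A winning move leaves total XOR = 0, i.e. changes one component's Grundy value g to g ⊕ X where X is the current total.
Pile A: need g' = 2⊕3 = 1. Options: 23−1→G=1, 23−2→G=0, 23−4→G=1, 23−5→G=0, 23−7→G=1. Hits: 3.
Pile B: need g' = 1⊕3 = 2. Options: 19−1→G=0, 19−2→G=2, 19−4→G=0, 19−5→G=2, 19−7→G=0. Hits: 2.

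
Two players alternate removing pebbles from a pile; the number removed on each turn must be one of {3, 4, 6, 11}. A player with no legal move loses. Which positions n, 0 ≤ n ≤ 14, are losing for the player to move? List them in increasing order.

n :  0  1  2  3  4  5  6  7  8  9 10 11 12 13 14
G :  0  0  0  1  1  1  2  2  2  0  0  3  1  1  4
P-positions are exactly the n with G(n) = 0.

0, 1, 2, 9, 10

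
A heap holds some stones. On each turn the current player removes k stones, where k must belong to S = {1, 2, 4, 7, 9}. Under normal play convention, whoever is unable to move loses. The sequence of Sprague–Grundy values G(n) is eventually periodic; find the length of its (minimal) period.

11

n :  0  1  2  3  4  5  6  7  8  9 10 11 12 13 14 15 16 17 18 19 20 21 22 23
G :  0  1  2  0  1  2  0  1  2  3  4  0  1  2  0  1  2  0  1  2  3  4  0  1
G(n+11) = G(n) holds for n = 0,…,8 (a full window of length max(S) = 9), so the sequence is purely periodic with period 11.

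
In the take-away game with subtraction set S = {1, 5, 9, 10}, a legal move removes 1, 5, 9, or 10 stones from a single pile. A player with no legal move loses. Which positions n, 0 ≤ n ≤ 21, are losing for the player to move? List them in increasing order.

0, 2, 4, 6, 8, 19, 21

G(0) = 0
G(1) = mex{0} = 1
G(2) = mex{1} = 0
G(3) = mex{0} = 1
G(4) = mex{1} = 0
G(5) = mex{0,0} = 1
G(6) = mex{1,1} = 0
G(7) = mex{0,0} = 1
G(8) = mex{1,1} = 0
G(9) = mex{0,0,0} = 1
G(10) = mex{1,1,1,0} = 2
G(11) = mex{2,0,0,1} = 3
G(12) = mex{3,1,1,0} = 2
G(13) = mex{2,0,0,1} = 3
G(14) = mex{3,1,1,0} = 2
G(15) = mex{2,2,0,1} = 3
G(16) = mex{3,3,1,0} = 2
G(17) = mex{2,2,0,1} = 3
G(18) = mex{3,3,1,0} = 2
G(19) = mex{2,2,2,1} = 0
G(20) = mex{0,3,3,2} = 1
G(21) = mex{1,2,2,3} = 0
P-positions are exactly the n with G(n) = 0.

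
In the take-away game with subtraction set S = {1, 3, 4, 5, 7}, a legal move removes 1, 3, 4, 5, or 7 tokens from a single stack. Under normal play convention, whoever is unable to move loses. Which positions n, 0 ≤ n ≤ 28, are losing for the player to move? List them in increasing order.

n :  0  1  2  3  4  5  6  7  8  9 10 11 12 13 14 15 16 17 18 19 20 21 22 23 24 25 26 27 28
G :  0  1  0  1  2  3  2  3  0  1  0  1  2  3  2  3  0  1  0  1  2  3  2  3  0  1  0  1  2
P-positions are exactly the n with G(n) = 0.

0, 2, 8, 10, 16, 18, 24, 26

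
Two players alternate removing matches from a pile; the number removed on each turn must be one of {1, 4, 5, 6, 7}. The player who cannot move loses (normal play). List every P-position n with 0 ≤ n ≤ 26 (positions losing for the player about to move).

0, 2, 10, 12, 20, 22

n :  0  1  2  3  4  5  6  7  8  9 10 11 12 13 14 15 16 17 18 19 20 21 22 23 24 25 26
G :  0  1  0  1  2  3  2  3  4  5  0  1  0  1  2  3  2  3  4  5  0  1  0  1  2  3  2
P-positions are exactly the n with G(n) = 0.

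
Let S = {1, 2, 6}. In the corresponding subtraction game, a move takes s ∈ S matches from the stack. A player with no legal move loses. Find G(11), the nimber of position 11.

n :  0  1  2  3  4  5  6  7  8  9 10 11
G :  0  1  2  0  1  2  3  0  1  2  0  1

1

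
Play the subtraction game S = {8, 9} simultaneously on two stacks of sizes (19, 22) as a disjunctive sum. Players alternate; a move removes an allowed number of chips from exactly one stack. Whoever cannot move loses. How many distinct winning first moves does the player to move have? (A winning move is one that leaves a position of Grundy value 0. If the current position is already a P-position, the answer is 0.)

0

All stacks use S = {8, 9}:
n :  0  1  2  3  4  5  6  7  8  9 10 11 12 13 14 15 16 17 18 19 20 21 22
G :  0  0  0  0  0  0  0  0  1  1  1  1  1  1  1  1  2  0  0  0  0  0  0
Stack A: G(19) = 0.
Stack B: G(22) = 0.
Combined Grundy value = 0 ⊕ 0 = 0.
A winning move leaves total XOR = 0, i.e. changes one component's Grundy value g to g ⊕ X where X is the current total.
Stack A: target g' = 0⊕0 = 0, but every legal move changes the Grundy value (mex property), so 0 moves.
Stack B: target g' = 0⊕0 = 0, but every legal move changes the Grundy value (mex property), so 0 moves.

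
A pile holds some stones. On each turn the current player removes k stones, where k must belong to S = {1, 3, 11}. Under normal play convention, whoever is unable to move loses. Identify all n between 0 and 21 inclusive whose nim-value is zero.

0, 2, 4, 6, 8, 10, 12, 14, 16, 18, 20

G(0) = 0
G(1) = mex{0} = 1
G(2) = mex{1} = 0
G(3) = mex{0,0} = 1
G(4) = mex{1,1} = 0
G(5) = mex{0,0} = 1
G(6) = mex{1,1} = 0
G(7) = mex{0,0} = 1
G(8) = mex{1,1} = 0
G(9) = mex{0,0} = 1
G(10) = mex{1,1} = 0
G(11) = mex{0,0,0} = 1
G(12) = mex{1,1,1} = 0
G(13) = mex{0,0,0} = 1
G(14) = mex{1,1,1} = 0
G(15) = mex{0,0,0} = 1
G(16) = mex{1,1,1} = 0
G(17) = mex{0,0,0} = 1
G(18) = mex{1,1,1} = 0
G(19) = mex{0,0,0} = 1
G(20) = mex{1,1,1} = 0
G(21) = mex{0,0,0} = 1
P-positions are exactly the n with G(n) = 0.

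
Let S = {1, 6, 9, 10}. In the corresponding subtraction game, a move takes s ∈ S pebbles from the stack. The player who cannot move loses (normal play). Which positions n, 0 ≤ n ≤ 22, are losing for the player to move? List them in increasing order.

0, 2, 4, 7, 15, 18, 20, 22

G(0) = 0
G(1) = mex{0} = 1
G(2) = mex{1} = 0
G(3) = mex{0} = 1
G(4) = mex{1} = 0
G(5) = mex{0} = 1
G(6) = mex{1,0} = 2
G(7) = mex{2,1} = 0
G(8) = mex{0,0} = 1
G(9) = mex{1,1,0} = 2
G(10) = mex{2,0,1,0} = 3
G(11) = mex{3,1,0,1} = 2
G(12) = mex{2,2,1,0} = 3
G(13) = mex{3,0,0,1} = 2
G(14) = mex{2,1,1,0} = 3
G(15) = mex{3,2,2,1} = 0
G(16) = mex{0,3,0,2} = 1
G(17) = mex{1,2,1,0} = 3
G(18) = mex{3,3,2,1} = 0
G(19) = mex{0,2,3,2} = 1
G(20) = mex{1,3,2,3} = 0
G(21) = mex{0,0,3,2} = 1
G(22) = mex{1,1,2,3} = 0
P-positions are exactly the n with G(n) = 0.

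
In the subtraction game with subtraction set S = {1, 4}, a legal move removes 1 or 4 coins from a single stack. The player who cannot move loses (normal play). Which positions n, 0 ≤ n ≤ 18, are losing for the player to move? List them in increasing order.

G(0) = 0
G(1) = mex{0} = 1
G(2) = mex{1} = 0
G(3) = mex{0} = 1
G(4) = mex{1,0} = 2
G(5) = mex{2,1} = 0
G(6) = mex{0,0} = 1
G(7) = mex{1,1} = 0
G(8) = mex{0,2} = 1
G(9) = mex{1,0} = 2
G(10) = mex{2,1} = 0
G(11) = mex{0,0} = 1
G(12) = mex{1,1} = 0
G(13) = mex{0,2} = 1
G(14) = mex{1,0} = 2
G(15) = mex{2,1} = 0
G(16) = mex{0,0} = 1
G(17) = mex{1,1} = 0
G(18) = mex{0,2} = 1
P-positions are exactly the n with G(n) = 0.

0, 2, 5, 7, 10, 12, 15, 17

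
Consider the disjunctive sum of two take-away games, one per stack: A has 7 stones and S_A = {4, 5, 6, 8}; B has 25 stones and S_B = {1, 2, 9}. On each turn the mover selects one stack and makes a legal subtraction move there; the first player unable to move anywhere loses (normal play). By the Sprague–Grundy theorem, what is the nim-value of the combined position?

3

Stack A, S = {4, 5, 6, 8}:
n : 0 1 2 3 4 5 6 7
G : 0 0 0 0 1 1 1 1
G_A(7) = 1.
Stack B, S = {1, 2, 9}:
G(0) = 0
G(1) = mex{0} = 1
G(2) = mex{1,0} = 2
G(3) = mex{2,1} = 0
G(4) = mex{0,2} = 1
G(5) = mex{1,0} = 2
G(6) = mex{2,1} = 0
G(7) = mex{0,2} = 1
G(8) = mex{1,0} = 2
G(9) = mex{2,1,0} = 3
G(10) = mex{3,2,1} = 0
G(11) = mex{0,3,2} = 1
G(12) = mex{1,0,0} = 2
G(13) = mex{2,1,1} = 0
G(14) = mex{0,2,2} = 1
G(15) = mex{1,0,0} = 2
G(16) = mex{2,1,1} = 0
G(17) = mex{0,2,2} = 1
G(18) = mex{1,0,3} = 2
G(19) = mex{2,1,0} = 3
G(20) = mex{3,2,1} = 0
G(21) = mex{0,3,2} = 1
G(22) = mex{1,0,0} = 2
G(23) = mex{2,1,1} = 0
G(24) = mex{0,2,2} = 1
G(25) = mex{1,0,0} = 2
G_B(25) = 2.
Combined Grundy value = 1 ⊕ 2 = 3.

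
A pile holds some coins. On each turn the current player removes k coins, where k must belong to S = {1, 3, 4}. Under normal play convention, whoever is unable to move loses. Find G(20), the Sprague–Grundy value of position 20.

2

n :  0  1  2  3  4  5  6  7  8  9 10 11 12 13 14 15 16 17 18 19 20
G :  0  1  0  1  2  3  2  0  1  0  1  2  3  2  0  1  0  1  2  3  2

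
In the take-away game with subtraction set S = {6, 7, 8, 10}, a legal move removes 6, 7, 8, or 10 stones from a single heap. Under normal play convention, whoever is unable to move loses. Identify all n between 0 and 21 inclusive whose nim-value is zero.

G(0) = 0
G(1) = mex{} = 0
G(2) = mex{} = 0
G(3) = mex{} = 0
G(4) = mex{} = 0
G(5) = mex{} = 0
G(6) = mex{0} = 1
G(7) = mex{0,0} = 1
G(8) = mex{0,0,0} = 1
G(9) = mex{0,0,0} = 1
G(10) = mex{0,0,0,0} = 1
G(11) = mex{0,0,0,0} = 1
G(12) = mex{1,0,0,0} = 2
G(13) = mex{1,1,0,0} = 2
G(14) = mex{1,1,1,0} = 2
G(15) = mex{1,1,1,0} = 2
G(16) = mex{1,1,1,1} = 0
G(17) = mex{1,1,1,1} = 0
G(18) = mex{2,1,1,1} = 0
G(19) = mex{2,2,1,1} = 0
G(20) = mex{2,2,2,1} = 0
G(21) = mex{2,2,2,1} = 0
P-positions are exactly the n with G(n) = 0.

0, 1, 2, 3, 4, 5, 16, 17, 18, 19, 20, 21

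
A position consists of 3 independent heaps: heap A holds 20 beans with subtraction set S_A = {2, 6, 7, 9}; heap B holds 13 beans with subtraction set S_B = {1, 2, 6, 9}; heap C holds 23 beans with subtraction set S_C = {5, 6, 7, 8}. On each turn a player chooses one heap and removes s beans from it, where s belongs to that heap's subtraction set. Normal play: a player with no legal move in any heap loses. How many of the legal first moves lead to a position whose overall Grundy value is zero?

2

Heap A, S = {2, 6, 7, 9}:
G(0) = 0
G(1) = mex{} = 0
G(2) = mex{0} = 1
G(3) = mex{0} = 1
G(4) = mex{1} = 0
G(5) = mex{1} = 0
G(6) = mex{0,0} = 1
G(7) = mex{0,0,0} = 1
G(8) = mex{1,1,0} = 2
G(9) = mex{1,1,1,0} = 2
G(10) = mex{2,0,1,0} = 3
G(11) = mex{2,0,0,1} = 3
G(12) = mex{3,1,0,1} = 2
G(13) = mex{3,1,1,0} = 2
G(14) = mex{2,2,1,0} = 3
G(15) = mex{2,2,2,1} = 0
G(16) = mex{3,3,2,1} = 0
G(17) = mex{0,3,3,2} = 1
G(18) = mex{0,2,3,2} = 1
G(19) = mex{1,2,2,3} = 0
G(20) = mex{1,3,2,3} = 0
G_A(20) = 0.
Heap B, S = {1, 2, 6, 9}:
n :  0  1  2  3  4  5  6  7  8  9 10 11 12 13
G :  0  1  2  0  1  2  3  0  1  2  0  1  2  3
G_B(13) = 3.
Heap C, S = {5, 6, 7, 8}:
G(0) = 0
G(1) = mex{} = 0
G(2) = mex{} = 0
G(3) = mex{} = 0
G(4) = mex{} = 0
G(5) = mex{0} = 1
G(6) = mex{0,0} = 1
G(7) = mex{0,0,0} = 1
G(8) = mex{0,0,0,0} = 1
G(9) = mex{0,0,0,0} = 1
G(10) = mex{1,0,0,0} = 2
G(11) = mex{1,1,0,0} = 2
G(12) = mex{1,1,1,0} = 2
G(13) = mex{1,1,1,1} = 0
G(14) = mex{1,1,1,1} = 0
G(15) = mex{2,1,1,1} = 0
G(16) = mex{2,2,1,1} = 0
G(17) = mex{2,2,2,1} = 0
G(18) = mex{0,2,2,2} = 1
G(19) = mex{0,0,2,2} = 1
G(20) = mex{0,0,0,2} = 1
G(21) = mex{0,0,0,0} = 1
G(22) = mex{0,0,0,0} = 1
G(23) = mex{1,0,0,0} = 2
G_C(23) = 2.
Combined Grundy value = 0 ⊕ 3 ⊕ 2 = 1.
A winning move leaves total XOR = 0, i.e. changes one component's Grundy value g to g ⊕ X where X is the current total.
Heap A: need g' = 0⊕1 = 1. Options: 20−2→G=1, 20−6→G=3, 20−7→G=2, 20−9→G=3. Hits: 1.
Heap B: need g' = 3⊕1 = 2. Options: 13−1→G=2, 13−2→G=1, 13−6→G=0, 13−9→G=1. Hits: 1.
Heap C: need g' = 2⊕1 = 3. Options: 23−5→G=1, 23−6→G=0, 23−7→G=0, 23−8→G=0. Hits: 0.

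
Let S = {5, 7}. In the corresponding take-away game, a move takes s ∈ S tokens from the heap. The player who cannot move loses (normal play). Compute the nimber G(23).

n :  0  1  2  3  4  5  6  7  8  9 10 11 12 13 14 15 16 17 18 19 20 21 22 23
G :  0  0  0  0  0  1  1  1  1  1  2  2  0  0  0  0  0  1  1  1  1  1  2  2

2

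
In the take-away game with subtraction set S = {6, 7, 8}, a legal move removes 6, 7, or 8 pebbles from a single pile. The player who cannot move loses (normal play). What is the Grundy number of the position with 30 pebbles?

0

G(0) = 0
G(1) = mex{} = 0
G(2) = mex{} = 0
G(3) = mex{} = 0
G(4) = mex{} = 0
G(5) = mex{} = 0
G(6) = mex{0} = 1
G(7) = mex{0,0} = 1
G(8) = mex{0,0,0} = 1
G(9) = mex{0,0,0} = 1
G(10) = mex{0,0,0} = 1
G(11) = mex{0,0,0} = 1
G(12) = mex{1,0,0} = 2
G(13) = mex{1,1,0} = 2
G(14) = mex{1,1,1} = 0
G(15) = mex{1,1,1} = 0
G(16) = mex{1,1,1} = 0
G(17) = mex{1,1,1} = 0
G(18) = mex{2,1,1} = 0
G(19) = mex{2,2,1} = 0
G(20) = mex{0,2,2} = 1
G(21) = mex{0,0,2} = 1
G(22) = mex{0,0,0} = 1
G(23) = mex{0,0,0} = 1
G(24) = mex{0,0,0} = 1
G(25) = mex{0,0,0} = 1
G(26) = mex{1,0,0} = 2
G(27) = mex{1,1,0} = 2
G(28) = mex{1,1,1} = 0
G(29) = mex{1,1,1} = 0
G(30) = mex{1,1,1} = 0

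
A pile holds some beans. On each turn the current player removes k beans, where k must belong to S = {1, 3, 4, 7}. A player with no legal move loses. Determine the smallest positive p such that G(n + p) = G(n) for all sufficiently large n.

G(0) = 0
G(1) = mex{0} = 1
G(2) = mex{1} = 0
G(3) = mex{0,0} = 1
G(4) = mex{1,1,0} = 2
G(5) = mex{2,0,1} = 3
G(6) = mex{3,1,0} = 2
G(7) = mex{2,2,1,0} = 3
G(8) = mex{3,3,2,1} = 0
G(9) = mex{0,2,3,0} = 1
G(10) = mex{1,3,2,1} = 0
G(11) = mex{0,0,3,2} = 1
G(12) = mex{1,1,0,3} = 2
G(13) = mex{2,0,1,2} = 3
G(14) = mex{3,1,0,3} = 2
G(15) = mex{2,2,1,0} = 3
G(16) = mex{3,3,2,1} = 0
G(17) = mex{0,2,3,0} = 1
G(n+8) = G(n) holds for n = 0,…,6 (a full window of length max(S) = 7), so the sequence is purely periodic with period 8.

8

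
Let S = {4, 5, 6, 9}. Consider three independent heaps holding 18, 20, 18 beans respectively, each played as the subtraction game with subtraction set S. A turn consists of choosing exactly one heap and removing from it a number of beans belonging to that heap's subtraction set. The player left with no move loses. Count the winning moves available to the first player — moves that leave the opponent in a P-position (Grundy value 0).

All heaps use S = {4, 5, 6, 9}:
G(0) = 0
G(1) = mex{} = 0
G(2) = mex{} = 0
G(3) = mex{} = 0
G(4) = mex{0} = 1
G(5) = mex{0,0} = 1
G(6) = mex{0,0,0} = 1
G(7) = mex{0,0,0} = 1
G(8) = mex{1,0,0} = 2
G(9) = mex{1,1,0,0} = 2
G(10) = mex{1,1,1,0} = 2
G(11) = mex{1,1,1,0} = 2
G(12) = mex{2,1,1,0} = 3
G(13) = mex{2,2,1,1} = 0
G(14) = mex{2,2,2,1} = 0
G(15) = mex{2,2,2,1} = 0
G(16) = mex{3,2,2,1} = 0
G(17) = mex{0,3,2,2} = 1
G(18) = mex{0,0,3,2} = 1
G(19) = mex{0,0,0,2} = 1
G(20) = mex{0,0,0,2} = 1
Heap A: G(18) = 1.
Heap B: G(20) = 1.
Heap C: G(18) = 1.
Combined Grundy value = 1 ⊕ 1 ⊕ 1 = 1.
A winning move leaves total XOR = 0, i.e. changes one component's Grundy value g to g ⊕ X where X is the current total.
Heap A: need g' = 1⊕1 = 0. Options: 18−4→G=0, 18−5→G=0, 18−6→G=3, 18−9→G=2. Hits: 2.
Heap B: need g' = 1⊕1 = 0. Options: 20−4→G=0, 20−5→G=0, 20−6→G=0, 20−9→G=2. Hits: 3.
Heap C: need g' = 1⊕1 = 0. Options: 18−4→G=0, 18−5→G=0, 18−6→G=3, 18−9→G=2. Hits: 2.

7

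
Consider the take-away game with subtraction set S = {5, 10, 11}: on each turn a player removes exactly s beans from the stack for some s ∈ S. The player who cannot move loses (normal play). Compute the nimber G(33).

0

n :  0  1  2  3  4  5  6  7  8  9 10 11 12 13 14 15 16 17 18 19 20 21 22 23 24 25 26 27 28 29 30 31 32 33
G :  0  0  0  0  0  1  1  1  1  1  2  2  2  2  2  3  0  0  0  0  0  1  1  1  1  1  2  2  2  2  2  3  0  0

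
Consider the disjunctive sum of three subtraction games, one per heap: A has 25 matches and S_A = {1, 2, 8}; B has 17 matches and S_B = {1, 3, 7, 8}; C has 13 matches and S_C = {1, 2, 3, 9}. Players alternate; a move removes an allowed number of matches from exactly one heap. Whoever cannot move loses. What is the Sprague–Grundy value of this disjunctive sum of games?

0

Heap A, S = {1, 2, 8}:
n :  0  1  2  3  4  5  6  7  8  9 10 11 12 13 14 15 16 17 18 19 20 21 22 23 24 25
G :  0  1  2  0  1  2  0  1  2  0  1  2  0  1  2  0  1  2  0  1  2  0  1  2  0  1
G_A(25) = 1.
Heap B, S = {1, 3, 7, 8}:
G(0) = 0
G(1) = mex{0} = 1
G(2) = mex{1} = 0
G(3) = mex{0,0} = 1
G(4) = mex{1,1} = 0
G(5) = mex{0,0} = 1
G(6) = mex{1,1} = 0
G(7) = mex{0,0,0} = 1
G(8) = mex{1,1,1,0} = 2
G(9) = mex{2,0,0,1} = 3
G(10) = mex{3,1,1,0} = 2
G(11) = mex{2,2,0,1} = 3
G(12) = mex{3,3,1,0} = 2
G(13) = mex{2,2,0,1} = 3
G(14) = mex{3,3,1,0} = 2
G(15) = mex{2,2,2,1} = 0
G(16) = mex{0,3,3,2} = 1
G(17) = mex{1,2,2,3} = 0
G_B(17) = 0.
Heap C, S = {1, 2, 3, 9}:
n :  0  1  2  3  4  5  6  7  8  9 10 11 12 13
G :  0  1  2  3  0  1  2  3  0  1  2  3  0  1
G_C(13) = 1.
Combined Grundy value = 1 ⊕ 0 ⊕ 1 = 0.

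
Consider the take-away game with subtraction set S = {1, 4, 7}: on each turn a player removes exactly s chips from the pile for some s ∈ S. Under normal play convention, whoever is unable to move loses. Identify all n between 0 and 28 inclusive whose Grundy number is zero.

0, 2, 5, 8, 10, 13, 16, 18, 21, 24, 26

n :  0  1  2  3  4  5  6  7  8  9 10 11 12 13 14 15 16 17 18 19 20 21 22 23 24 25 26 27 28
G :  0  1  0  1  2  0  1  2  0  1  0  1  2  0  1  2  0  1  0  1  2  0  1  2  0  1  0  1  2
P-positions are exactly the n with G(n) = 0.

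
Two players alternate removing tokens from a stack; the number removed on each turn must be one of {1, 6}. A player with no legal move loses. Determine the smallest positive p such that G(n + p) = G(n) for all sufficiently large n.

7

n :  0  1  2  3  4  5  6  7  8  9 10 11 12 13 14 15
G :  0  1  0  1  0  1  2  0  1  0  1  0  1  2  0  1
G(n+7) = G(n) holds for n = 0,…,5 (a full window of length max(S) = 6), so the sequence is purely periodic with period 7.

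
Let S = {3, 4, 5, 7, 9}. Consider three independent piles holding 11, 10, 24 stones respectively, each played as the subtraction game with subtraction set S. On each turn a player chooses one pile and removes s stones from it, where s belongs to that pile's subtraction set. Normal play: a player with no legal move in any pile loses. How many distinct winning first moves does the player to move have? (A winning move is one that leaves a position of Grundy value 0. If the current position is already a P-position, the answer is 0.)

All piles use S = {3, 4, 5, 7, 9}:
n :  0  1  2  3  4  5  6  7  8  9 10 11 12 13 14 15 16 17 18 19 20 21 22 23 24
G :  0  0  0  1  1  1  2  2  2  3  3  3  0  0  0  1  1  1  2  2  2  3  3  3  0
Pile A: G(11) = 3.
Pile B: G(10) = 3.
Pile C: G(24) = 0.
Combined Grundy value = 3 ⊕ 3 ⊕ 0 = 0.
A winning move leaves total XOR = 0, i.e. changes one component's Grundy value g to g ⊕ X where X is the current total.
Pile A: target g' = 3⊕0 = 3, but every legal move changes the Grundy value (mex property), so 0 moves.
Pile B: target g' = 3⊕0 = 3, but every legal move changes the Grundy value (mex property), so 0 moves.
Pile C: target g' = 0⊕0 = 0, but every legal move changes the Grundy value (mex property), so 0 moves.

0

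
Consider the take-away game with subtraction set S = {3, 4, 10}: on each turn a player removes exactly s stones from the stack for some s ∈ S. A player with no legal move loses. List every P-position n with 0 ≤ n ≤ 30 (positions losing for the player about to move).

0, 1, 2, 7, 8, 9, 14, 15, 16, 21, 22, 23, 28, 29, 30

G(0) = 0
G(1) = mex{} = 0
G(2) = mex{} = 0
G(3) = mex{0} = 1
G(4) = mex{0,0} = 1
G(5) = mex{0,0} = 1
G(6) = mex{1,0} = 2
G(7) = mex{1,1} = 0
G(8) = mex{1,1} = 0
G(9) = mex{2,1} = 0
G(10) = mex{0,2,0} = 1
G(11) = mex{0,0,0} = 1
G(12) = mex{0,0,0} = 1
G(13) = mex{1,0,1} = 2
G(14) = mex{1,1,1} = 0
G(15) = mex{1,1,1} = 0
G(16) = mex{2,1,2} = 0
G(17) = mex{0,2,0} = 1
G(18) = mex{0,0,0} = 1
G(19) = mex{0,0,0} = 1
G(20) = mex{1,0,1} = 2
G(21) = mex{1,1,1} = 0
G(22) = mex{1,1,1} = 0
G(23) = mex{2,1,2} = 0
G(24) = mex{0,2,0} = 1
G(25) = mex{0,0,0} = 1
G(26) = mex{0,0,0} = 1
G(27) = mex{1,0,1} = 2
G(28) = mex{1,1,1} = 0
G(29) = mex{1,1,1} = 0
G(30) = mex{2,1,2} = 0
P-positions are exactly the n with G(n) = 0.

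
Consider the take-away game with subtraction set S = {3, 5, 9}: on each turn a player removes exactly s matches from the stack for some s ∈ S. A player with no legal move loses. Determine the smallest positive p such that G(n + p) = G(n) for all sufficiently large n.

2

n :  0  1  2  3  4  5  6  7  8  9 10 11 12 13 14 15 16 17 18 19 20 21 22 23 24 25 26
G :  0  0  0  1  1  1  2  2  0  3  3  1  0  2  0  1  0  1  0  1  0  1  0  1  0  1  0
From n = 14 onward G(n+2) = G(n); since this holds over max(S) = 9 consecutive positions the period is 2 (pre-period 14).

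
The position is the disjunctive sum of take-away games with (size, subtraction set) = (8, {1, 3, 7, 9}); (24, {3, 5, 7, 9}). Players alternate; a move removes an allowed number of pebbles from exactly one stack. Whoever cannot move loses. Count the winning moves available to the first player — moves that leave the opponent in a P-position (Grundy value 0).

Stack A, S = {1, 3, 7, 9}:
n : 0 1 2 3 4 5 6 7 8
G : 0 1 0 1 0 1 0 1 0
G_A(8) = 0.
Stack B, S = {3, 5, 7, 9}:
n :  0  1  2  3  4  5  6  7  8  9 10 11 12 13 14 15 16 17 18 19 20 21 22 23 24
G :  0  0  0  1  1  1  2  2  2  3  3  3  0  0  0  1  1  1  2  2  2  3  3  3  0
G_B(24) = 0.
Combined Grundy value = 0 ⊕ 0 = 0.
A winning move leaves total XOR = 0, i.e. changes one component's Grundy value g to g ⊕ X where X is the current total.
Stack A: target g' = 0⊕0 = 0, but every legal move changes the Grundy value (mex property), so 0 moves.
Stack B: target g' = 0⊕0 = 0, but every legal move changes the Grundy value (mex property), so 0 moves.

0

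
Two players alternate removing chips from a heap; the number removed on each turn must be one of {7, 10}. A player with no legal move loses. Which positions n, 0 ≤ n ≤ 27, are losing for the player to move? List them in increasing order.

n :  0  1  2  3  4  5  6  7  8  9 10 11 12 13 14 15 16 17 18 19 20 21 22 23 24 25 26 27
G :  0  0  0  0  0  0  0  1  1  1  1  1  1  1  2  2  2  0  0  0  0  0  0  0  1  1  1  1
P-positions are exactly the n with G(n) = 0.

0, 1, 2, 3, 4, 5, 6, 17, 18, 19, 20, 21, 22, 23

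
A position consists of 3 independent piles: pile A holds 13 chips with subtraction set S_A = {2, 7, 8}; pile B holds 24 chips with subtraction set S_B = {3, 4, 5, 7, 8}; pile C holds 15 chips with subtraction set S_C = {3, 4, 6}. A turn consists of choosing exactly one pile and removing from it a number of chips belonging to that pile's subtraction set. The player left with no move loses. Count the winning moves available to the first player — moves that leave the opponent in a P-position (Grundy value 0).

0

Pile A, S = {2, 7, 8}:
G(0) = 0
G(1) = mex{} = 0
G(2) = mex{0} = 1
G(3) = mex{0} = 1
G(4) = mex{1} = 0
G(5) = mex{1} = 0
G(6) = mex{0} = 1
G(7) = mex{0,0} = 1
G(8) = mex{1,0,0} = 2
G(9) = mex{1,1,0} = 2
G(10) = mex{2,1,1} = 0
G(11) = mex{2,0,1} = 3
G(12) = mex{0,0,0} = 1
G(13) = mex{3,1,0} = 2
G_A(13) = 2.
Pile B, S = {3, 4, 5, 7, 8}:
n :  0  1  2  3  4  5  6  7  8  9 10 11 12 13 14 15 16 17 18 19 20 21 22 23 24
G :  0  0  0  1  1  1  2  2  2  3  3  0  0  0  1  1  1  2  2  2  3  3  0  0  0
G_B(24) = 0.
Pile C, S = {3, 4, 6}:
n :  0  1  2  3  4  5  6  7  8  9 10 11 12 13 14 15
G :  0  0  0  1  1  1  2  2  2  0  0  0  1  1  1  2
G_C(15) = 2.
Combined Grundy value = 2 ⊕ 0 ⊕ 2 = 0.
A winning move leaves total XOR = 0, i.e. changes one component's Grundy value g to g ⊕ X where X is the current total.
Pile A: target g' = 2⊕0 = 2, but every legal move changes the Grundy value (mex property), so 0 moves.
Pile B: target g' = 0⊕0 = 0, but every legal move changes the Grundy value (mex property), so 0 moves.
Pile C: target g' = 2⊕0 = 2, but every legal move changes the Grundy value (mex property), so 0 moves.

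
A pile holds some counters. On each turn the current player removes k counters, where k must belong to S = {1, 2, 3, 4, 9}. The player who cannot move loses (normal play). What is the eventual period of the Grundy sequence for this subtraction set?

5

G(0) = 0
G(1) = mex{0} = 1
G(2) = mex{1,0} = 2
G(3) = mex{2,1,0} = 3
G(4) = mex{3,2,1,0} = 4
G(5) = mex{4,3,2,1} = 0
G(6) = mex{0,4,3,2} = 1
G(7) = mex{1,0,4,3} = 2
G(8) = mex{2,1,0,4} = 3
G(9) = mex{3,2,1,0,0} = 4
G(10) = mex{4,3,2,1,1} = 0
G(11) = mex{0,4,3,2,2} = 1
G(12) = mex{1,0,4,3,3} = 2
G(13) = mex{2,1,0,4,4} = 3
G(14) = mex{3,2,1,0,0} = 4
G(15) = mex{4,3,2,1,1} = 0
G(n+5) = G(n) holds for n = 0,…,8 (a full window of length max(S) = 9), so the sequence is purely periodic with period 5.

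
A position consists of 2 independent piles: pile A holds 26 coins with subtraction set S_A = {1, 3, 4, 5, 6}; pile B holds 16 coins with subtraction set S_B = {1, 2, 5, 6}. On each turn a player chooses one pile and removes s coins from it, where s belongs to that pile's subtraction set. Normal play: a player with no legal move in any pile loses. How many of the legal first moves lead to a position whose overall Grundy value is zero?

1

Pile A, S = {1, 3, 4, 5, 6}:
n :  0  1  2  3  4  5  6  7  8  9 10 11 12 13 14 15 16 17 18 19 20 21 22 23 24 25 26
G :  0  1  0  1  2  3  2  3  4  0  1  0  1  2  3  2  3  4  0  1  0  1  2  3  2  3  4
G_A(26) = 4.
Pile B, S = {1, 2, 5, 6}:
n :  0  1  2  3  4  5  6  7  8  9 10 11 12 13 14 15 16
G :  0  1  2  0  1  2  3  0  1  2  0  1  2  3  0  1  2
G_B(16) = 2.
Combined Grundy value = 4 ⊕ 2 = 6.
A winning move leaves total XOR = 0, i.e. changes one component's Grundy value g to g ⊕ X where X is the current total.
Pile A: need g' = 4⊕6 = 2. Options: 26−1→G=3, 26−3→G=3, 26−4→G=2, 26−5→G=1, 26−6→G=0. Hits: 1.
Pile B: need g' = 2⊕6 = 4. Options: 16−1→G=1, 16−2→G=0, 16−5→G=1, 16−6→G=0. Hits: 0.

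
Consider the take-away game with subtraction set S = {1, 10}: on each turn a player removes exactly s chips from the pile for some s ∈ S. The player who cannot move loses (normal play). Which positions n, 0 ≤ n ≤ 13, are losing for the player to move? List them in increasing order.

0, 2, 4, 6, 8, 11, 13

n :  0  1  2  3  4  5  6  7  8  9 10 11 12 13
G :  0  1  0  1  0  1  0  1  0  1  2  0  1  0
P-positions are exactly the n with G(n) = 0.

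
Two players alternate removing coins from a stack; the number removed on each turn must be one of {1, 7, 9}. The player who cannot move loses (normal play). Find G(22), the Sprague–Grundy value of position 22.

n :  0  1  2  3  4  5  6  7  8  9 10 11 12 13 14 15 16 17 18 19 20 21 22
G :  0  1  0  1  0  1  0  1  0  1  0  1  0  1  0  1  0  1  0  1  0  1  0

0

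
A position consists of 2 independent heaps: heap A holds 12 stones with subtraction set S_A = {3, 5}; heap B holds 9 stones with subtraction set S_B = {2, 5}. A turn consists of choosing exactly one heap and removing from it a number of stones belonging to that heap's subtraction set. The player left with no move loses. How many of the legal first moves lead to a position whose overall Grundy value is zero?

0

Heap A, S = {3, 5}:
n :  0  1  2  3  4  5  6  7  8  9 10 11 12
G :  0  0  0  1  1  1  2  2  0  0  0  1  1
G_A(12) = 1.
Heap B, S = {2, 5}:
n : 0 1 2 3 4 5 6 7 8 9
G : 0 0 1 1 0 2 1 0 0 1
G_B(9) = 1.
Combined Grundy value = 1 ⊕ 1 = 0.
A winning move leaves total XOR = 0, i.e. changes one component's Grundy value g to g ⊕ X where X is the current total.
Heap A: target g' = 1⊕0 = 1, but every legal move changes the Grundy value (mex property), so 0 moves.
Heap B: target g' = 1⊕0 = 1, but every legal move changes the Grundy value (mex property), so 0 moves.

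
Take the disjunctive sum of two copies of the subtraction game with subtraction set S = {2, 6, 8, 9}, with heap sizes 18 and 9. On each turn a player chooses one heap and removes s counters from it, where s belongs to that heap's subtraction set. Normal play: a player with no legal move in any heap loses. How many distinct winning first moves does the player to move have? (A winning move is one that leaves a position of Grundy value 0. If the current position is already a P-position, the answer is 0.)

4

All heaps use S = {2, 6, 8, 9}:
n :  0  1  2  3  4  5  6  7  8  9 10 11 12 13 14 15 16 17 18
G :  0  0  1  1  0  0  1  1  2  2  3  3  2  2  3  0  0  1  1
Heap A: G(18) = 1.
Heap B: G(9) = 2.
Combined Grundy value = 1 ⊕ 2 = 3.
A winning move leaves total XOR = 0, i.e. changes one component's Grundy value g to g ⊕ X where X is the current total.
Heap A: need g' = 1⊕3 = 2. Options: 18−2→G=0, 18−6→G=2, 18−8→G=3, 18−9→G=2. Hits: 2.
Heap B: need g' = 2⊕3 = 1. Options: 9−2→G=1, 9−6→G=1, 9−8→G=0, 9−9→G=0. Hits: 2.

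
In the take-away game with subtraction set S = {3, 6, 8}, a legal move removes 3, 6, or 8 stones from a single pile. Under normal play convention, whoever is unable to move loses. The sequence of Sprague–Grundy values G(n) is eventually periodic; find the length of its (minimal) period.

11

n :  0  1  2  3  4  5  6  7  8  9 10 11 12 13 14 15 16 17 18 19 20 21 22 23
G :  0  0  0  1  1  1  2  2  2  3  3  0  0  0  1  1  1  2  2  2  3  3  0  0
G(n+11) = G(n) holds for n = 0,…,7 (a full window of length max(S) = 8), so the sequence is purely periodic with period 11.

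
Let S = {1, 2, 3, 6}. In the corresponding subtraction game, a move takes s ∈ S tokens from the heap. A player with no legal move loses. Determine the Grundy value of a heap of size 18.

2

G(0) = 0
G(1) = mex{0} = 1
G(2) = mex{1,0} = 2
G(3) = mex{2,1,0} = 3
G(4) = mex{3,2,1} = 0
G(5) = mex{0,3,2} = 1
G(6) = mex{1,0,3,0} = 2
G(7) = mex{2,1,0,1} = 3
G(8) = mex{3,2,1,2} = 0
G(9) = mex{0,3,2,3} = 1
G(10) = mex{1,0,3,0} = 2
G(11) = mex{2,1,0,1} = 3
G(12) = mex{3,2,1,2} = 0
G(13) = mex{0,3,2,3} = 1
G(14) = mex{1,0,3,0} = 2
G(15) = mex{2,1,0,1} = 3
G(16) = mex{3,2,1,2} = 0
G(17) = mex{0,3,2,3} = 1
G(18) = mex{1,0,3,0} = 2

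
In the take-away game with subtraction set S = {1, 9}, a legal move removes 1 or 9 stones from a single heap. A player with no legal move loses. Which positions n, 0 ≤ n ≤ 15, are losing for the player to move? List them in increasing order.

0, 2, 4, 6, 8, 10, 12, 14

n :  0  1  2  3  4  5  6  7  8  9 10 11 12 13 14 15
G :  0  1  0  1  0  1  0  1  0  1  0  1  0  1  0  1
P-positions are exactly the n with G(n) = 0.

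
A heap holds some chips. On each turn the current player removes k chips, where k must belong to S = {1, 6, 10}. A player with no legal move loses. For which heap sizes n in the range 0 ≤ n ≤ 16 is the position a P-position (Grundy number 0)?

0, 2, 4, 7, 9, 11, 16

n :  0  1  2  3  4  5  6  7  8  9 10 11 12 13 14 15 16
G :  0  1  0  1  0  1  2  0  1  0  1  0  1  2  3  2  0
P-positions are exactly the n with G(n) = 0.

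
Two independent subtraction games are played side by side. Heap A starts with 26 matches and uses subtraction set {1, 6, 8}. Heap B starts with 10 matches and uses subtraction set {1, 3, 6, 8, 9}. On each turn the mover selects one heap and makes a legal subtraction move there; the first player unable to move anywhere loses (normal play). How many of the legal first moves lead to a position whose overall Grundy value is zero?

Heap A, S = {1, 6, 8}:
n :  0  1  2  3  4  5  6  7  8  9 10 11 12 13 14 15 16 17 18 19 20 21 22 23 24 25 26
G :  0  1  0  1  0  1  2  0  1  0  1  0  1  2  0  1  0  1  0  1  2  0  1  0  1  0  1
G_A(26) = 1.
Heap B, S = {1, 3, 6, 8, 9}:
n :  0  1  2  3  4  5  6  7  8  9 10
G :  0  1  0  1  0  1  2  3  2  3  2
G_B(10) = 2.
Combined Grundy value = 1 ⊕ 2 = 3.
A winning move leaves total XOR = 0, i.e. changes one component's Grundy value g to g ⊕ X where X is the current total.
Heap A: need g' = 1⊕3 = 2. Options: 26−1→G=0, 26−6→G=2, 26−8→G=0. Hits: 1.
Heap B: need g' = 2⊕3 = 1. Options: 10−1→G=3, 10−3→G=3, 10−6→G=0, 10−8→G=0, 10−9→G=1. Hits: 1.

2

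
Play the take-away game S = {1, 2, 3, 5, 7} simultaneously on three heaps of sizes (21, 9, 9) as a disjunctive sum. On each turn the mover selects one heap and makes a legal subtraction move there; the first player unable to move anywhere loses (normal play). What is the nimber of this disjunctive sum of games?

1

All heaps use S = {1, 2, 3, 5, 7}:
n :  0  1  2  3  4  5  6  7  8  9 10 11 12 13 14 15 16 17 18 19 20 21
G :  0  1  2  3  0  1  2  3  0  1  2  3  0  1  2  3  0  1  2  3  0  1
Heap A: G(21) = 1.
Heap B: G(9) = 1.
Heap C: G(9) = 1.
Combined Grundy value = 1 ⊕ 1 ⊕ 1 = 1.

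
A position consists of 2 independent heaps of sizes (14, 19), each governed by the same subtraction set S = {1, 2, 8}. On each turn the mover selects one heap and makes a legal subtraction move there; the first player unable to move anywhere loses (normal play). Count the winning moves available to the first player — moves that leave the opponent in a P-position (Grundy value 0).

All heaps use S = {1, 2, 8}:
n :  0  1  2  3  4  5  6  7  8  9 10 11 12 13 14 15 16 17 18 19
G :  0  1  2  0  1  2  0  1  2  0  1  2  0  1  2  0  1  2  0  1
Heap A: G(14) = 2.
Heap B: G(19) = 1.
Combined Grundy value = 2 ⊕ 1 = 3.
A winning move leaves total XOR = 0, i.e. changes one component's Grundy value g to g ⊕ X where X is the current total.
Heap A: need g' = 2⊕3 = 1. Options: 14−1→G=1, 14−2→G=0, 14−8→G=0. Hits: 1.
Heap B: need g' = 1⊕3 = 2. Options: 19−1→G=0, 19−2→G=2, 19−8→G=2. Hits: 2.

3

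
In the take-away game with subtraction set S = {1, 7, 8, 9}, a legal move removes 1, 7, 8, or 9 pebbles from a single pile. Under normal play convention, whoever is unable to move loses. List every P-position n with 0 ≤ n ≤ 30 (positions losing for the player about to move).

0, 2, 4, 6, 16, 18, 20, 22

n :  0  1  2  3  4  5  6  7  8  9 10 11 12 13 14 15 16 17 18 19 20 21 22 23 24 25 26 27 28 29 30
G :  0  1  0  1  0  1  0  1  2  3  2  3  2  3  2  3  0  1  0  1  0  1  0  1  2  3  2  3  2  3  2
P-positions are exactly the n with G(n) = 0.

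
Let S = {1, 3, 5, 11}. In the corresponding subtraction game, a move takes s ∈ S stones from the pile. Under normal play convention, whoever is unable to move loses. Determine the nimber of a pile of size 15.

n :  0  1  2  3  4  5  6  7  8  9 10 11 12 13 14 15
G :  0  1  0  1  0  1  0  1  0  1  0  1  0  1  0  1

1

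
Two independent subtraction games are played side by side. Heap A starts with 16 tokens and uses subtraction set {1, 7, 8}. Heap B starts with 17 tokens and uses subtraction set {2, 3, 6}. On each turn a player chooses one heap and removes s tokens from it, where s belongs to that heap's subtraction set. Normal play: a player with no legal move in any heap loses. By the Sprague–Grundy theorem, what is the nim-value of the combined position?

Heap A, S = {1, 7, 8}:
n :  0  1  2  3  4  5  6  7  8  9 10 11 12 13 14 15 16
G :  0  1  0  1  0  1  0  1  2  3  2  3  2  3  2  0  1
G_A(16) = 1.
Heap B, S = {2, 3, 6}:
G(0) = 0
G(1) = mex{} = 0
G(2) = mex{0} = 1
G(3) = mex{0,0} = 1
G(4) = mex{1,0} = 2
G(5) = mex{1,1} = 0
G(6) = mex{2,1,0} = 3
G(7) = mex{0,2,0} = 1
G(8) = mex{3,0,1} = 2
G(9) = mex{1,3,1} = 0
G(10) = mex{2,1,2} = 0
G(11) = mex{0,2,0} = 1
G(12) = mex{0,0,3} = 1
G(13) = mex{1,0,1} = 2
G(14) = mex{1,1,2} = 0
G(15) = mex{2,1,0} = 3
G(16) = mex{0,2,0} = 1
G(17) = mex{3,0,1} = 2
G_B(17) = 2.
Combined Grundy value = 1 ⊕ 2 = 3.

3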